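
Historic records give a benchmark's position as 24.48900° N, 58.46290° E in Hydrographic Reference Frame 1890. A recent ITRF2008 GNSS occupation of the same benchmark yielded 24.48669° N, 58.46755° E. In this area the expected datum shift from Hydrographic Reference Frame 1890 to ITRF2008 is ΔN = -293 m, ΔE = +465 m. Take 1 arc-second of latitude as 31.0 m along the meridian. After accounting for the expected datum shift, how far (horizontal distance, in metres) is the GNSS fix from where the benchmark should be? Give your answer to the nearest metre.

Observed coordinate differences: Δφ = -0.00231°, Δλ = +0.00465°.
Converting to metres (1° lat = 111600 m, cos φ = 0.910041): observed ΔN = -257.8 m, observed ΔE = 472.3 m.
Subtracting the expected shift leaves a residual of -257.8 − (-293) = 35.2 m north and 472.3 − (465) = 7.3 m east.
Residual distance = √(35.2² + 7.3²) = 35.9 m.

36 m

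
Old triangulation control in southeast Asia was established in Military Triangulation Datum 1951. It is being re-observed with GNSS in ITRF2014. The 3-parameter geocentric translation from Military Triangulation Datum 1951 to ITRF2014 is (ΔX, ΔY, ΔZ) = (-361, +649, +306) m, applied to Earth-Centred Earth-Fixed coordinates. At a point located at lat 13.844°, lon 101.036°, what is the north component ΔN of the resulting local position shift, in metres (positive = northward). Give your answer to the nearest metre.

ΔN = 128 m

At φ = 13.844°, λ = 101.036°: sin φ = 0.239279, cos φ = 0.970951, sin λ = 0.981507, cos λ = -0.191426.
ΔN = −sin φ cos λ·ΔX − sin φ sin λ·ΔY + cos φ·ΔZ = −(0.239279)(-0.191426)(-361) − (0.239279)(0.981507)(649) + (0.970951)(306) = 128.16 m.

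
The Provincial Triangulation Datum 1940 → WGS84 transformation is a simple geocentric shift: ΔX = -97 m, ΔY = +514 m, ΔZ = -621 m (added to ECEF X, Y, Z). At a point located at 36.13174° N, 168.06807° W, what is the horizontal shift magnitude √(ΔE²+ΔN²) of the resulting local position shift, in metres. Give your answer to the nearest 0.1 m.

720.0 m

The local east axis at (φ, λ) is (−sin λ, cos λ, 0), so ΔE = −sin(-168.06807°)·(-97) + cos(-168.06807°)·514 = -522.95 m.
The local north axis is (−sin φ cos λ, −sin φ sin λ, cos φ), giving ΔN = -55.960 + 62.661 − 501.559 = -494.86 m.
Horizontal magnitude = √(ΔE² + ΔN²) = √((-522.95)² + (-494.86)²) = 719.97 m.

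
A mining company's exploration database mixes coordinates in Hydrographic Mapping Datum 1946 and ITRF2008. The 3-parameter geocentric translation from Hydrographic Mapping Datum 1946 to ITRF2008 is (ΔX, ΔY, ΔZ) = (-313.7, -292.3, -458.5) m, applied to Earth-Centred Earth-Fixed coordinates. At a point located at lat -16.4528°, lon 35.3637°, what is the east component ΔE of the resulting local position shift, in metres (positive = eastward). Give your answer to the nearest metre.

ΔE = -57 m

The local east axis at (φ, λ) is (−sin λ, cos λ, 0), so ΔE = −sin(35.3637°)·(-313.7) + cos(35.3637°)·(-292.3) = -56.81 m.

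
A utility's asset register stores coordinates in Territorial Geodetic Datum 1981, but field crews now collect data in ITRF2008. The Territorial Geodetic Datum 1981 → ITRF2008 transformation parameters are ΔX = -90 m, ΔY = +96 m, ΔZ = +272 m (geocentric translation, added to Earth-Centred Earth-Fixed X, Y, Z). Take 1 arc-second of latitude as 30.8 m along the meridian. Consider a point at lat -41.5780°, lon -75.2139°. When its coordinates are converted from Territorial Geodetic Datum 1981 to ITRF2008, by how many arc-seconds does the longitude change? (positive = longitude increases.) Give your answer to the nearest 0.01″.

Δλ = -2.71″

sin φ = -0.663639, cos φ = 0.748053, sin λ = -0.966885, cos λ = 0.255211.
East component: ΔE = −sin λ·ΔX + cos λ·ΔY = −(-0.966885)(-90) + (0.255211)(96) = -62.52 m.
1° of latitude spans 3600 × 30.80 = 110880 m; at latitude φ, 1° of longitude spans that × cos φ = 82944.1 m, so Δλ = -62.52 / 82944.1 × 3600 = -2.714″.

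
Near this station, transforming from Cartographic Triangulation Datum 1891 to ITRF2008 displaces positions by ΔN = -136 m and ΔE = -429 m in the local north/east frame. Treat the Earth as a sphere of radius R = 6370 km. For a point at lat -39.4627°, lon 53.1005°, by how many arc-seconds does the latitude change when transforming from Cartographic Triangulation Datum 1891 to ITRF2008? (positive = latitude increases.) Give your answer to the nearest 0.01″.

Δφ = -4.40″

On a sphere of radius R, 1 rad of latitude = R, so Δφ = ΔN / R = -136.0 / 6370000 = -2.1350e-05 rad = -4.404″.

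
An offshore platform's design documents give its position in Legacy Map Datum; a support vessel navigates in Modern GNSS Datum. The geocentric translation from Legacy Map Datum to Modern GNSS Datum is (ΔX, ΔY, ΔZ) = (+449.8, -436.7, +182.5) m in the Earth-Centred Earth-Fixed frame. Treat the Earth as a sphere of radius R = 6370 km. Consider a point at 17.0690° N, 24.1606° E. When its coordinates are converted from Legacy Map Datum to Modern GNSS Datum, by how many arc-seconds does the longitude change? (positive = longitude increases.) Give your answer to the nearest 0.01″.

sin φ = 0.293523, cos φ = 0.955952, sin λ = 0.409296, cos λ = 0.912402.
East component: ΔE = −sin λ·ΔX + cos λ·ΔY = −(0.409296)(449.8) + (0.912402)(-436.7) = -582.55 m.
1° of latitude spans πR/180 = 111177 m; at latitude φ, 1° of longitude spans that × cos φ = 106280.3 m, so Δλ = -582.55 / 106280.3 × 3600 = -19.732″.

Δλ = -19.73″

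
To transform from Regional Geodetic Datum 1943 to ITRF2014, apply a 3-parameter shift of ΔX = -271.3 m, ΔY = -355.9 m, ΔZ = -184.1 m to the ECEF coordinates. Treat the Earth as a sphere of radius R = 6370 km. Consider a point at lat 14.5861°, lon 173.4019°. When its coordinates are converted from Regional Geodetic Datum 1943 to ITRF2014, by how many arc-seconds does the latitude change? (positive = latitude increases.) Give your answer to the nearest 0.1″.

Δφ = -7.6″

sin φ = 0.251835, cos φ = 0.967770, sin λ = 0.114904, cos λ = -0.993377.
North component: ΔN = −sin φ cos λ·ΔX − sin φ sin λ·ΔY + cos φ·ΔZ = −(0.251835)(-0.993377)(-271.3) − (0.251835)(0.114904)(-355.9) + (0.967770)(-184.1) = -235.74 m.
1° of latitude spans πR/180 = 111177 m, so Δφ = -235.74 / 111177 × 3600 = -7.633″.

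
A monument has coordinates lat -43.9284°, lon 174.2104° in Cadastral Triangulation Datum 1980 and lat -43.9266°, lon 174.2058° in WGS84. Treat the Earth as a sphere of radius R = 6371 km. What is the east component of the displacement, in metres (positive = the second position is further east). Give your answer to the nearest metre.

Δφ = -43.9266° − -43.9284° = +0.0018°; Δλ = 174.2058° − 174.2104° = -0.0046°.
1° along a meridian = πR/180 = 111195 m.
ΔN = Δφ × 111195 = 200.2 m; ΔE = Δλ × 111195 × cos(-43.9284°) = -0.0046 × 111195 × 0.720207 = -368.4 m.

ΔE = -368 m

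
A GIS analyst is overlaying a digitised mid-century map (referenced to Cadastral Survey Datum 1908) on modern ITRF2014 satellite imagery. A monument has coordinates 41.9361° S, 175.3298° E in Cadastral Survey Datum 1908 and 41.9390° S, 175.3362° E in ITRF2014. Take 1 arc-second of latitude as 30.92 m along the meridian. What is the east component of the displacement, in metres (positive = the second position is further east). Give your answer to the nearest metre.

Δφ = -41.9390° − -41.9361° = -0.0029°; Δλ = 175.3362° − 175.3298° = +0.0064°.
1° of latitude = 3600 × 30.92 = 111312 m.
ΔN = Δφ × 111312 = -322.8 m; ΔE = Δλ × 111312 × cos(-41.9361°) = +0.0064 × 111312 × 0.743891 = 529.9 m.

ΔE = 530 m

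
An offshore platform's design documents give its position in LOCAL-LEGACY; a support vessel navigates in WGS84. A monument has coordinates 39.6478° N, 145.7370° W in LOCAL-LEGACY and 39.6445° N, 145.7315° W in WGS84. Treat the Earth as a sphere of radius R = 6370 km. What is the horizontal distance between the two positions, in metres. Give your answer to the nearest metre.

Δφ = 39.6445° − 39.6478° = -0.0033°; Δλ = -145.7315° − -145.7370° = +0.0055°.
1° along a meridian = πR/180 = 111177 m.
ΔN = Δφ × 111177 = -366.9 m; ΔE = Δλ × 111177 × cos(39.6478°) = +0.0055 × 111177 × 0.769981 = 470.8 m.
Distance = √(ΔE² + ΔN²) = √(470.8² + (-366.9)²) = 596.9 m.

597 m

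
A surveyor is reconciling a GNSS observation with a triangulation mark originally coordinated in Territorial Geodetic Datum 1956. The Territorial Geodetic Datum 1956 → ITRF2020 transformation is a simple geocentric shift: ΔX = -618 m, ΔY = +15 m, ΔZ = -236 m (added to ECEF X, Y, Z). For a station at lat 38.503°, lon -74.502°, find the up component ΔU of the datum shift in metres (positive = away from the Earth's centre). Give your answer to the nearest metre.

At φ = 38.503°, λ = -74.502°: sin φ = 0.622556, cos φ = 0.782576, sin λ = -0.963640, cos λ = 0.267205.
ΔU = cos φ cos λ·ΔX + cos φ sin λ·ΔY + sin φ·ΔZ = (0.782576)(0.267205)(-618) + (0.782576)(-0.963640)(15) + (0.622556)(-236) = -287.46 m.

ΔU = -287 m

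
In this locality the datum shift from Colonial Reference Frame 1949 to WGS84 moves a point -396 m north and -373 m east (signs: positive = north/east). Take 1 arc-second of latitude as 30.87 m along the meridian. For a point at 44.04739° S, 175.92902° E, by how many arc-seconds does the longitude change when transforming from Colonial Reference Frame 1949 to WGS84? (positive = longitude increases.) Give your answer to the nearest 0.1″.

Δλ = -16.8″

At latitude -44.04739°, cos φ = 0.718765.
1″ of longitude at this latitude = 30.87 × cos φ = 22.1883 m, so Δλ = -373.0 / 22.1883 = -16.811″.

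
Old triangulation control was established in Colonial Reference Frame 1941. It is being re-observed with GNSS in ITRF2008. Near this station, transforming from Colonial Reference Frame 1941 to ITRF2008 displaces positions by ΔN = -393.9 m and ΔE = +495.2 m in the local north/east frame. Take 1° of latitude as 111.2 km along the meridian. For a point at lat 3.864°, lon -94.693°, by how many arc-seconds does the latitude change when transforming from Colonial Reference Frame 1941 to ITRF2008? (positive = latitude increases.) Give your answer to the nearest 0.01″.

1° of latitude = 111.2 km, so Δφ = -393.9 / 111200 = -0.0035423° = -12.752″.

Δφ = -12.75″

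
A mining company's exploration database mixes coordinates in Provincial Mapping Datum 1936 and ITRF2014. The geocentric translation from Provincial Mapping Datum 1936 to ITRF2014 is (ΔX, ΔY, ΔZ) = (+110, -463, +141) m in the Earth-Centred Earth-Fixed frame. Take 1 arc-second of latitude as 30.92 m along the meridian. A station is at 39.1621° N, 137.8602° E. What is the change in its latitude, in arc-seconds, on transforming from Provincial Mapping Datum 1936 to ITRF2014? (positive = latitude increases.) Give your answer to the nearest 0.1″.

sin φ = 0.631517, cos φ = 0.775362, sin λ = 0.670942, cos λ = -0.741510.
North component: ΔN = −sin φ cos λ·ΔX − sin φ sin λ·ΔY + cos φ·ΔZ = −(0.631517)(-0.741510)(110) − (0.631517)(0.670942)(-463) + (0.775362)(141) = 357.01 m.
1° of latitude spans 3600 × 30.92 = 111312 m, so Δφ = 357.01 / 111312 × 3600 = 11.546″.

Δφ = 11.5″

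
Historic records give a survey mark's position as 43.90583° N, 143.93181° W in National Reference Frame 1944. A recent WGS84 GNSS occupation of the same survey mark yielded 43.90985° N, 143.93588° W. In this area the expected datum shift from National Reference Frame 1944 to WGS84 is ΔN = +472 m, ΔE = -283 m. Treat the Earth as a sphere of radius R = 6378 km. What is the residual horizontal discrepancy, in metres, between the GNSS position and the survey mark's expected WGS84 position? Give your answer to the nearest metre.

Observed coordinate differences: Δφ = +0.00402°, Δλ = -0.00407°.
Converting to metres (1° lat = 111317 m, cos φ = 0.720481): observed ΔN = 447.5 m, observed ΔE = -326.4 m.
Subtracting the expected shift leaves a residual of 447.5 − (472) = -24.5 m north and -326.4 − (-283) = -43.4 m east.
Residual distance = √((-24.5)² + (-43.4)²) = 49.9 m.

50 m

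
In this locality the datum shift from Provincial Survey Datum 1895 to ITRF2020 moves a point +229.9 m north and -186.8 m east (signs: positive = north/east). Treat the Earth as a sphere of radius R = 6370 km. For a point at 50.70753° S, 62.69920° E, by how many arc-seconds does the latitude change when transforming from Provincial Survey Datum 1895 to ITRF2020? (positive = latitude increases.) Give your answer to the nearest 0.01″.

Δφ = 7.44″

On a sphere of radius R, 1 rad of latitude = R, so Δφ = ΔN / R = 229.9 / 6370000 = 3.6091e-05 rad = 7.444″.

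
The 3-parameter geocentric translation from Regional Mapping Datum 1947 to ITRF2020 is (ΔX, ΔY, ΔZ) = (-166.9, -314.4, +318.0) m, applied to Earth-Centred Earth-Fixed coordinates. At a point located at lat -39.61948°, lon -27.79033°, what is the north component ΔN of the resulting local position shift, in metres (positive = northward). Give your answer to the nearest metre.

At φ = -39.61948°, λ = -27.79033°: sin φ = -0.637686, cos φ = 0.770296, sin λ = -0.466237, cos λ = 0.884660.
ΔN = −sin φ cos λ·ΔX − sin φ sin λ·ΔY + cos φ·ΔZ = −(-0.637686)(0.884660)(-166.9) − (-0.637686)(-0.466237)(-314.4) + (0.770296)(318.0) = 244.28 m.

ΔN = 244 m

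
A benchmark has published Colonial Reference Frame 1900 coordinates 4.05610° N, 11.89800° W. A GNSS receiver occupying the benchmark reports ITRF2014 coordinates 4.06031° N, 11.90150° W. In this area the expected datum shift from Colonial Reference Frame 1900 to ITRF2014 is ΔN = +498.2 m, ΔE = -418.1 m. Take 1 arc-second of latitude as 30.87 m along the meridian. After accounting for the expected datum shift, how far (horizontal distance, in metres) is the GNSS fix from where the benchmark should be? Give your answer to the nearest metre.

43 m

Observed coordinate differences: Δφ = +0.00421°, Δλ = -0.00350°.
Converting to metres (1° lat = 111132 m, cos φ = 0.997495): observed ΔN = 467.9 m, observed ΔE = -388.0 m.
Subtracting the expected shift leaves a residual of 467.9 − (498.2) = -30.3 m north and -388.0 − (-418.1) = 30.1 m east.
Residual distance = √((-30.3)² + 30.1²) = 42.7 m.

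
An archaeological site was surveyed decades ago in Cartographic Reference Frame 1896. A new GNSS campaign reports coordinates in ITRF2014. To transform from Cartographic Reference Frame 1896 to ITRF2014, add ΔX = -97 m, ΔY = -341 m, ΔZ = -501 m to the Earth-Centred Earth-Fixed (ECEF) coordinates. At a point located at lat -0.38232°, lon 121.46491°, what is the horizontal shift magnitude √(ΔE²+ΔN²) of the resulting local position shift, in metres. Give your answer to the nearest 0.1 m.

566.2 m

The local east axis at (φ, λ) is (−sin λ, cos λ, 0), so ΔE = −sin(121.46491°)·(-97) + cos(121.46491°)·(-341) = 260.73 m.
The local north axis is (−sin φ cos λ, −sin φ sin λ, cos φ), giving ΔN = 0.338 − 1.941 − 500.989 = -502.59 m.
Horizontal magnitude = √(ΔE² + ΔN²) = √(260.73² + (-502.59)²) = 566.20 m.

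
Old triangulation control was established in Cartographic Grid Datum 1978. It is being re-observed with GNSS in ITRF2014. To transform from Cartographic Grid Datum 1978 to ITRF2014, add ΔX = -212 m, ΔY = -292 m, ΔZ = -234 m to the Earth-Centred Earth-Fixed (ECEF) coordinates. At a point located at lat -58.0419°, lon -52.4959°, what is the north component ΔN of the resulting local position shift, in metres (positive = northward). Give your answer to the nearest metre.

ΔN = -37 m

At φ = -58.0419°, λ = -52.4959°: sin φ = -0.848435, cos φ = 0.529299, sin λ = -0.793310, cos λ = 0.608818.
ΔN = −sin φ cos λ·ΔX − sin φ sin λ·ΔY + cos φ·ΔZ = −(-0.848435)(0.608818)(-212) − (-0.848435)(-0.793310)(-292) + (0.529299)(-234) = -36.83 m.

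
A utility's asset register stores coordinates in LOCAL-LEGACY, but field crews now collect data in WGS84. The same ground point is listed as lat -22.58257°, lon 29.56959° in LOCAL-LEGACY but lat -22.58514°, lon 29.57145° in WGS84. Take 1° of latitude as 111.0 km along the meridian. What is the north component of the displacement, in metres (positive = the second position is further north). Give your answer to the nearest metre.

ΔN = -285 m

Δφ = -22.58514° − -22.58257° = -0.00257°; Δλ = 29.57145° − 29.56959° = +0.00186°.
ΔN = Δφ × 111000 = -285.3 m; ΔE = Δλ × 111000 × cos(-22.58257°) = +0.00186 × 111000 × 0.923327 = 190.6 m.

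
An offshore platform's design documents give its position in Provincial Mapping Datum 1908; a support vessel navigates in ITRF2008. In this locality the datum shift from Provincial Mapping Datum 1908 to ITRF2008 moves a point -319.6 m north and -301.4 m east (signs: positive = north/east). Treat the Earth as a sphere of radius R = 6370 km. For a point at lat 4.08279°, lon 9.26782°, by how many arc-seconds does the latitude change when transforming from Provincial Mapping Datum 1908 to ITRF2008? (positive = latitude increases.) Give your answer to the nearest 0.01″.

On a sphere of radius R, 1 rad of latitude = R, so Δφ = ΔN / R = -319.6 / 6370000 = -5.0173e-05 rad = -10.349″.

Δφ = -10.35″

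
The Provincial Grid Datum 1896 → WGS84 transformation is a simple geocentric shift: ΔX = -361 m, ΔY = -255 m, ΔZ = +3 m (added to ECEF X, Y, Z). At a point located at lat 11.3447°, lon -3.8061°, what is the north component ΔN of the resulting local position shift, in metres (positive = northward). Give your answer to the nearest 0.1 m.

ΔN = 70.5 m

The local north axis is (−sin φ cos λ, −sin φ sin λ, cos φ), giving ΔN = 70.856 − 3.330 + 2.941 = 70.47 m.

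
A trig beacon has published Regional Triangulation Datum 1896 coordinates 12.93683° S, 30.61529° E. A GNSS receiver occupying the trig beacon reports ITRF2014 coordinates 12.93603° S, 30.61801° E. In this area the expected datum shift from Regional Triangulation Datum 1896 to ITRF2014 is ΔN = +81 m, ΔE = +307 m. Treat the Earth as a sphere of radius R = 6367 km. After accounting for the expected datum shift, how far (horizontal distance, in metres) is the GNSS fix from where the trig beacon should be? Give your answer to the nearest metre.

15 m

Observed coordinate differences: Δφ = +0.00080°, Δλ = +0.00272°.
Converting to metres (1° lat = 111125 m, cos φ = 0.974617): observed ΔN = 88.9 m, observed ΔE = 294.6 m.
Subtracting the expected shift leaves a residual of 88.9 − (81) = 7.9 m north and 294.6 − (307) = -12.4 m east.
Residual distance = √(7.9² + (-12.4)²) = 14.7 m.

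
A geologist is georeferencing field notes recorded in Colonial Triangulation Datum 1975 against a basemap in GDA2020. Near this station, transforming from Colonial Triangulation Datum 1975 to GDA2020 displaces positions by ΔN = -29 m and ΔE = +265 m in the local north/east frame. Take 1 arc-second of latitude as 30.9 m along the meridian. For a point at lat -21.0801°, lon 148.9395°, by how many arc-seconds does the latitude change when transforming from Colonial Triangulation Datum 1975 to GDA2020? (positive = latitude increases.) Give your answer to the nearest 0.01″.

Δφ = -0.94″

1″ of latitude = 30.90 m, so Δφ = -29.0 / 30.90 = -0.939″.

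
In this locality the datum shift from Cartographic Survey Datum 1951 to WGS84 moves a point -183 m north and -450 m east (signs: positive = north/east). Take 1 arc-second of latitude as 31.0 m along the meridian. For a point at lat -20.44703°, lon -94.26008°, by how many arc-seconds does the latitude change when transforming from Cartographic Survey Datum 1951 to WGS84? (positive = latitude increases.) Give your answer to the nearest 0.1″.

Δφ = -5.9″

1″ of latitude = 31.00 m, so Δφ = -183.0 / 31.00 = -5.903″.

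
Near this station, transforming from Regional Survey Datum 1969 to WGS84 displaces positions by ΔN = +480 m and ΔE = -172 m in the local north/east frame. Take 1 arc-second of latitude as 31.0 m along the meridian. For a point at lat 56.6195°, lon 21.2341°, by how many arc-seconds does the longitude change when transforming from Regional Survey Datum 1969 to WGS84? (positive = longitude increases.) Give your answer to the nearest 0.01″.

At latitude 56.6195°, cos φ = 0.550197.
1″ of longitude at this latitude = 31.00 × cos φ = 17.0561 m, so Δλ = -172.0 / 17.0561 = -10.084″.

Δλ = -10.08″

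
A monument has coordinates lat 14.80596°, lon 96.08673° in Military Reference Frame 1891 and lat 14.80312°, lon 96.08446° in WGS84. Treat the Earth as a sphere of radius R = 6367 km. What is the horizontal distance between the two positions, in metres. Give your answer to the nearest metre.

399 m

Δφ = 14.80312° − 14.80596° = -0.00284°; Δλ = 96.08446° − 96.08673° = -0.00227°.
1° along a meridian = πR/180 = 111125 m.
ΔN = Δφ × 111125 = -315.6 m; ΔE = Δλ × 111125 × cos(14.80596°) = -0.00227 × 111125 × 0.966797 = -243.9 m.
Distance = √(ΔE² + ΔN²) = √((-243.9)² + (-315.6)²) = 398.8 m.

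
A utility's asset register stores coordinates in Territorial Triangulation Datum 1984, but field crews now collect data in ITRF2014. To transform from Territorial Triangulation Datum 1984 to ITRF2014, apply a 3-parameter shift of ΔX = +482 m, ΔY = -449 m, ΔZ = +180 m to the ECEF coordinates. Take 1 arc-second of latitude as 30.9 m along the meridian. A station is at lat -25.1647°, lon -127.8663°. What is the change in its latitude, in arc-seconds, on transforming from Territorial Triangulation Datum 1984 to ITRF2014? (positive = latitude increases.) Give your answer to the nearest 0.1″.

Δφ = 6.1″

sin φ = -0.425222, cos φ = 0.905089, sin λ = -0.789445, cos λ = -0.613821.
North component: ΔN = −sin φ cos λ·ΔX − sin φ sin λ·ΔY + cos φ·ΔZ = −(-0.425222)(-0.613821)(482) − (-0.425222)(-0.789445)(-449) + (0.905089)(180) = 187.83 m.
1° of latitude spans 3600 × 30.90 = 111240 m, so Δφ = 187.83 / 111240 × 3600 = 6.079″.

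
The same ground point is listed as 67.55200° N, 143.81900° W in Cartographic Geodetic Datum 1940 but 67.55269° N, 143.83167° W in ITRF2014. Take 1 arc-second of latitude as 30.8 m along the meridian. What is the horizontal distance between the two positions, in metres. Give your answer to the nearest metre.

542 m

Δφ = 67.55269° − 67.55200° = +0.00069°; Δλ = -143.83167° − -143.81900° = -0.01267°.
1° of latitude = 3600 × 30.80 = 110880 m.
ΔN = Δφ × 110880 = 76.5 m; ΔE = Δλ × 110880 × cos(67.55200°) = -0.01267 × 110880 × 0.381845 = -536.4 m.
Distance = √(ΔE² + ΔN²) = √((-536.4)² + 76.5²) = 541.9 m.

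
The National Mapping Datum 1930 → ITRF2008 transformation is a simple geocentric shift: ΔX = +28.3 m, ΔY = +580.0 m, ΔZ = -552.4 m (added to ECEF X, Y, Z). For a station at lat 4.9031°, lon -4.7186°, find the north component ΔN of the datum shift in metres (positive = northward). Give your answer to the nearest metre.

At φ = 4.9031°, λ = -4.7186°: sin φ = 0.085471, cos φ = 0.996341, sin λ = -0.082262, cos λ = 0.996611.
ΔN = −sin φ cos λ·ΔX − sin φ sin λ·ΔY + cos φ·ΔZ = −(0.085471)(0.996611)(28.3) − (0.085471)(-0.082262)(580.0) + (0.996341)(-552.4) = -548.71 m.

ΔN = -549 m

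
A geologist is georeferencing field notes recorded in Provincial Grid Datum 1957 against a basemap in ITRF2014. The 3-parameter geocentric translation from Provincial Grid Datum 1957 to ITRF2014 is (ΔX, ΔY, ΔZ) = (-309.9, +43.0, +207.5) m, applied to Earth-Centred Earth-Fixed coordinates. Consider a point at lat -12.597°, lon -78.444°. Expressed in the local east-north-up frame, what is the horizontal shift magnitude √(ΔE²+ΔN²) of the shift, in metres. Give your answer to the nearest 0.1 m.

The local east axis at (φ, λ) is (−sin λ, cos λ, 0), so ΔE = −sin(-78.444°)·(-309.9) + cos(-78.444°)·43.0 = -295.00 m.
The local north axis is (−sin φ cos λ, −sin φ sin λ, cos φ), giving ΔN = -13.539 − 9.188 + 202.505 = 179.78 m.
Horizontal magnitude = √(ΔE² + ΔN²) = √((-295.00)² + 179.78²) = 345.47 m.

345.5 m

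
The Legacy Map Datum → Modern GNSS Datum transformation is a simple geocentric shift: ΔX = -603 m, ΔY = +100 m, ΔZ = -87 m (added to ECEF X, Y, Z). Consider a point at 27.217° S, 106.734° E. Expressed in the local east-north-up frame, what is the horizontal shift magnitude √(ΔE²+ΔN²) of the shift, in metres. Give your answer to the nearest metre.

551 m

At φ = -27.217°, λ = 106.734°: sin φ = -0.457362, cos φ = 0.889281, sin λ = 0.957652, cos λ = -0.287929.
ΔE = −sin λ·ΔX + cos λ·ΔY = −(0.957652)·(-603) + (-0.287929)·(100) = 548.67 m.
ΔN = −sin φ cos λ·ΔX − sin φ sin λ·ΔY + cos φ·ΔZ = −(-0.457362)(-0.287929)(-603) − (-0.457362)(0.957652)(100) + (0.889281)(-87) = 45.84 m.
Horizontal magnitude = √(ΔE² + ΔN²) = √(548.67² + 45.84²) = 550.58 m.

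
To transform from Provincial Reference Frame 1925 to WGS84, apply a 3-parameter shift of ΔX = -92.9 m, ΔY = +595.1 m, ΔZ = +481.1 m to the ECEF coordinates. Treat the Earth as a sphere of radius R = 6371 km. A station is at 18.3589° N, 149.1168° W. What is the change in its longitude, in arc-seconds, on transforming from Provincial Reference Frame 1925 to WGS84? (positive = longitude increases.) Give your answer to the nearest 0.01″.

sin φ = 0.314968, cos φ = 0.949102, sin λ = -0.513290, cos λ = -0.858215.
East component: ΔE = −sin λ·ΔX + cos λ·ΔY = −(-0.513290)(-92.9) + (-0.858215)(595.1) = -558.41 m.
1° of latitude spans πR/180 = 111195 m; at latitude φ, 1° of longitude spans that × cos φ = 105535.3 m, so Δλ = -558.41 / 105535.3 × 3600 = -19.048″.

Δλ = -19.05″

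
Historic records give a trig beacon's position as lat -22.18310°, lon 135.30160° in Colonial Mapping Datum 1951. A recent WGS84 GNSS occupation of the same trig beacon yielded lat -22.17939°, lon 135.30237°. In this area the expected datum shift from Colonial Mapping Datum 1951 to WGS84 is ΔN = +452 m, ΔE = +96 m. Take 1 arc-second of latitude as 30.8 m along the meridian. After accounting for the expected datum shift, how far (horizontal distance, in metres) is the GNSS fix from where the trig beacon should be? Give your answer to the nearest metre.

Observed coordinate differences: Δφ = +0.00371°, Δλ = +0.00077°.
Converting to metres (1° lat = 110880 m, cos φ = 0.925982): observed ΔN = 411.4 m, observed ΔE = 79.1 m.
Subtracting the expected shift leaves a residual of 411.4 − (452) = -40.6 m north and 79.1 − (96) = -16.9 m east.
Residual distance = √((-40.6)² + (-16.9)²) = 44.0 m.

44 m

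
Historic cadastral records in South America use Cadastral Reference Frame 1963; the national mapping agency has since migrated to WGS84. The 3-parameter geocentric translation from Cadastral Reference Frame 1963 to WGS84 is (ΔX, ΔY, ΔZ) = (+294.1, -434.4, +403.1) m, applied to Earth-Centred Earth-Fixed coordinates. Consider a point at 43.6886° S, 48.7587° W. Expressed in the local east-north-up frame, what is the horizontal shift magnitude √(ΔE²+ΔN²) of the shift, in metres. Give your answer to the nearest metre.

654 m

At φ = -43.6886°, λ = -48.7587°: sin φ = -0.690739, cos φ = 0.723105, sin λ = -0.751940, cos λ = 0.659232.
ΔE = −sin λ·ΔX + cos λ·ΔY = −(-0.751940)·(294.1) + (0.659232)·(-434.4) = -65.22 m.
ΔN = −sin φ cos λ·ΔX − sin φ sin λ·ΔY + cos φ·ΔZ = −(-0.690739)(0.659232)(294.1) − (-0.690739)(-0.751940)(-434.4) + (0.723105)(403.1) = 651.03 m.
Horizontal magnitude = √(ΔE² + ΔN²) = √((-65.22)² + 651.03²) = 654.29 m.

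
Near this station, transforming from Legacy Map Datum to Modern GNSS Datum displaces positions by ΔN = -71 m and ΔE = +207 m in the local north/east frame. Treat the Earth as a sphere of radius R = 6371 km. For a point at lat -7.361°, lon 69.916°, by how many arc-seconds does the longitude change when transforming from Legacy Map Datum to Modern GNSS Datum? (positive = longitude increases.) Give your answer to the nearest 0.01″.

Δλ = 6.76″

At latitude -7.361°, cos φ = 0.991759.
One radian of longitude at latitude φ spans R cos φ, so Δλ = ΔE / (R cos φ) = 207.0 / (6371000 × 0.991759) = 3.2761e-05 rad = 6.757″.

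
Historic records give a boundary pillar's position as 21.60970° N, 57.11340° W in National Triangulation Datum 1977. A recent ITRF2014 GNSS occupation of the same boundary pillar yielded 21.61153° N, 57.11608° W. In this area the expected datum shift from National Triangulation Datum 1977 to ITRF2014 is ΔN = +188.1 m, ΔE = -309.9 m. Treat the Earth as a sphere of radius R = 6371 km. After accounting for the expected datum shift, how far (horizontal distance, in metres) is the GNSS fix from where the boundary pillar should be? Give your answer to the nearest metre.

36 m

Observed coordinate differences: Δφ = +0.00183°, Δλ = -0.00268°.
Converting to metres (1° lat = 111195 m, cos φ = 0.929714): observed ΔN = 203.5 m, observed ΔE = -277.1 m.
Subtracting the expected shift leaves a residual of 203.5 − (188.1) = 15.4 m north and -277.1 − (-309.9) = 32.8 m east.
Residual distance = √(15.4² + 32.8²) = 36.3 m.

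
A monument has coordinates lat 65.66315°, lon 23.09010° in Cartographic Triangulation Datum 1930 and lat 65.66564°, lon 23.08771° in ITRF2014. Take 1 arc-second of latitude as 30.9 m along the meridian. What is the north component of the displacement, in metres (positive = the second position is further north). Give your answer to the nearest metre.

Δφ = 65.66564° − 65.66315° = +0.00249°; Δλ = 23.08771° − 23.09010° = -0.00239°.
1° of latitude = 3600 × 30.90 = 111240 m.
ΔN = Δφ × 111240 = 277.0 m; ΔE = Δλ × 111240 × cos(65.66315°) = -0.00239 × 111240 × 0.412100 = -109.6 m.

ΔN = 277 m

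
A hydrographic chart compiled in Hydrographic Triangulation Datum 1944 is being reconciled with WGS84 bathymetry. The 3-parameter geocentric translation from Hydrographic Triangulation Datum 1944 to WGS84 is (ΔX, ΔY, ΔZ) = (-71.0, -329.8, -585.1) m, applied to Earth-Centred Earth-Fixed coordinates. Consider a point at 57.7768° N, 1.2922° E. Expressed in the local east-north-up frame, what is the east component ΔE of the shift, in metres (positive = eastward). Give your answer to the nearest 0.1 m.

The local east axis at (φ, λ) is (−sin λ, cos λ, 0), so ΔE = −sin(1.2922°)·(-71.0) + cos(1.2922°)·(-329.8) = -328.11 m.

ΔE = -328.1 m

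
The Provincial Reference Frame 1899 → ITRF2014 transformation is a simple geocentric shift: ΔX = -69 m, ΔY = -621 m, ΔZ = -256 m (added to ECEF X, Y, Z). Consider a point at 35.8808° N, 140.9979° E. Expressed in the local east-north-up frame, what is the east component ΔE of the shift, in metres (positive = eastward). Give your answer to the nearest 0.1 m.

ΔE = 526.0 m

The local east axis at (φ, λ) is (−sin λ, cos λ, 0), so ΔE = −sin(140.9979°)·(-69) + cos(140.9979°)·(-621) = 526.02 m.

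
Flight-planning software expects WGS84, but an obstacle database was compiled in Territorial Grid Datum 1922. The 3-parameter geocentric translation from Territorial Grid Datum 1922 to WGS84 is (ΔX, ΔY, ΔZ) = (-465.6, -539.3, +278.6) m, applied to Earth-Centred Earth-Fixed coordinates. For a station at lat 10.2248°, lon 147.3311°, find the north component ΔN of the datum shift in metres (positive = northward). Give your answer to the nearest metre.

The local north axis is (−sin φ cos λ, −sin φ sin λ, cos φ), giving ΔN = -69.574 + 51.674 + 274.176 = 256.28 m.

ΔN = 256 m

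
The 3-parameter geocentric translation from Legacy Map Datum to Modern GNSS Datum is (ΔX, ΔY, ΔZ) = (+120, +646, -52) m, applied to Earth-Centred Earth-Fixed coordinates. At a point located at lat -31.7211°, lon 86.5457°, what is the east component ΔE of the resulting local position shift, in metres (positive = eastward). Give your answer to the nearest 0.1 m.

ΔE = -80.9 m

The local east axis at (φ, λ) is (−sin λ, cos λ, 0), so ΔE = −sin(86.5457°)·120 + cos(86.5457°)·646 = -80.86 m.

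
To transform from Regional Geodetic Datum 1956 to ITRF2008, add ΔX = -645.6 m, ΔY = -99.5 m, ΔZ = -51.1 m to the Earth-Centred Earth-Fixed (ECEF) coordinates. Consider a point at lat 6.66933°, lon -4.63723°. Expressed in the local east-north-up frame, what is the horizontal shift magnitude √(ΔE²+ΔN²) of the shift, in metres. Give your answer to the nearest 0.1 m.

153.1 m

At φ = 6.66933°, λ = -4.63723°: sin φ = 0.116139, cos φ = 0.993233, sin λ = -0.080847, cos λ = 0.996727.
ΔE = −sin λ·ΔX + cos λ·ΔY = −(-0.080847)·(-645.6) + (0.996727)·(-99.5) = -151.37 m.
ΔN = −sin φ cos λ·ΔX − sin φ sin λ·ΔY + cos φ·ΔZ = −(0.116139)(0.996727)(-645.6) − (0.116139)(-0.080847)(-99.5) + (0.993233)(-51.1) = 23.05 m.
Horizontal magnitude = √(ΔE² + ΔN²) = √((-151.37)² + 23.05²) = 153.11 m.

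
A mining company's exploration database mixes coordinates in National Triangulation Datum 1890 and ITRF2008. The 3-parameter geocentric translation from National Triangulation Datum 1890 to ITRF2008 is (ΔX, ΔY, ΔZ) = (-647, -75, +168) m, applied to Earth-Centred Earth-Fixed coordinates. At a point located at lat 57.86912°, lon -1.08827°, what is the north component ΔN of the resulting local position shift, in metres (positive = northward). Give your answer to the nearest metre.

At φ = 57.86912°, λ = -1.08827°: sin φ = 0.846835, cos φ = 0.531855, sin λ = -0.018993, cos λ = 0.999820.
ΔN = −sin φ cos λ·ΔX − sin φ sin λ·ΔY + cos φ·ΔZ = −(0.846835)(0.999820)(-647) − (0.846835)(-0.018993)(-75) + (0.531855)(168) = 635.95 m.

ΔN = 636 m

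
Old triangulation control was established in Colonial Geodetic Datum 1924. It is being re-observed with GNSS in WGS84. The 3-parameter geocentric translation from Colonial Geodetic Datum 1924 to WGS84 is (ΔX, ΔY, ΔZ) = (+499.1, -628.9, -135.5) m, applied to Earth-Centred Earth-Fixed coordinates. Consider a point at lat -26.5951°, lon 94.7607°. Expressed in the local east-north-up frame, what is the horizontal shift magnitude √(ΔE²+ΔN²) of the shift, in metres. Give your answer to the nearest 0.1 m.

612.2 m

At φ = -26.5951°, λ = 94.7607°: sin φ = -0.447683, cos φ = 0.894193, sin λ = 0.996550, cos λ = -0.082994.
ΔE = −sin λ·ΔX + cos λ·ΔY = −(0.996550)·(499.1) + (-0.082994)·(-628.9) = -445.18 m.
ΔN = −sin φ cos λ·ΔX − sin φ sin λ·ΔY + cos φ·ΔZ = −(-0.447683)(-0.082994)(499.1) − (-0.447683)(0.996550)(-628.9) + (0.894193)(-135.5) = -420.28 m.
Horizontal magnitude = √(ΔE² + ΔN²) = √((-445.18)² + (-420.28)²) = 612.23 m.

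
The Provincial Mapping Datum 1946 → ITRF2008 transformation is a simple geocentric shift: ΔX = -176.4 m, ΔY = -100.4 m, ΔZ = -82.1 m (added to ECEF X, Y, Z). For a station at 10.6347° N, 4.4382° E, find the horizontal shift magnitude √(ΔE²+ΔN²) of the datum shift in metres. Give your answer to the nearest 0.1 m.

98.3 m

At φ = 10.6347°, λ = 4.4382°: sin φ = 0.184547, cos φ = 0.982824, sin λ = 0.077384, cos λ = 0.997001.
ΔE = −sin λ·ΔX + cos λ·ΔY = −(0.077384)·(-176.4) + (0.997001)·(-100.4) = -86.45 m.
ΔN = −sin φ cos λ·ΔX − sin φ sin λ·ΔY + cos φ·ΔZ = −(0.184547)(0.997001)(-176.4) − (0.184547)(0.077384)(-100.4) + (0.982824)(-82.1) = -46.80 m.
Horizontal magnitude = √(ΔE² + ΔN²) = √((-86.45)² + (-46.80)²) = 98.30 m.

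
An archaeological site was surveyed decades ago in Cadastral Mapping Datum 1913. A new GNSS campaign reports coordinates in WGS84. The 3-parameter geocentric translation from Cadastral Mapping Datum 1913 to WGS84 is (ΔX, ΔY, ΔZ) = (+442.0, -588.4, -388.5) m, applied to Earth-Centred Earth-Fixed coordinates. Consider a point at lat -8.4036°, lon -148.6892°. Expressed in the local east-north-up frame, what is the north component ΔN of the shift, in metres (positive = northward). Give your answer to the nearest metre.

ΔN = -395 m

The local north axis is (−sin φ cos λ, −sin φ sin λ, cos φ), giving ΔN = -55.188 + 44.688 − 384.329 = -394.83 m.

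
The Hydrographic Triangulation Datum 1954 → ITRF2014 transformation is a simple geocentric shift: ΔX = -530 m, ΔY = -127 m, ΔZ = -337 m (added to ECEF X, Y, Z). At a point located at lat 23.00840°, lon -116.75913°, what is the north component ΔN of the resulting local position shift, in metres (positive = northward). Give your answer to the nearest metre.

ΔN = -448 m

The local north axis is (−sin φ cos λ, −sin φ sin λ, cos φ), giving ΔN = -93.271 − 44.324 − 310.191 = -447.79 m.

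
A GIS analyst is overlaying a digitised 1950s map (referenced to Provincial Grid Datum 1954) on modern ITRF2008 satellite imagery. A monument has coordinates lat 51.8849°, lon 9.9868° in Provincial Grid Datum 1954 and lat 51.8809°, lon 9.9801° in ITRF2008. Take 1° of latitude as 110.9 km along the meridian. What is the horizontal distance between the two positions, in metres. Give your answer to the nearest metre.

Δφ = 51.8809° − 51.8849° = -0.0040°; Δλ = 9.9801° − 9.9868° = -0.0067°.
ΔN = Δφ × 110900 = -443.6 m; ΔE = Δλ × 110900 × cos(51.8849°) = -0.0067 × 110900 × 0.617243 = -458.6 m.
Distance = √(ΔE² + ΔN²) = √((-458.6)² + (-443.6)²) = 638.1 m.

638 m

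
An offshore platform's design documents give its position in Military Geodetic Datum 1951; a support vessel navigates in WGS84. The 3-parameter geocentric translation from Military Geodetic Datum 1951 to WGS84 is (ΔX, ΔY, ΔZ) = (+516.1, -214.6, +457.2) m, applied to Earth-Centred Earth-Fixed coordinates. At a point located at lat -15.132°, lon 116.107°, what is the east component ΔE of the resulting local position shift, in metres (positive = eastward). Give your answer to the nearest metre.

The local east axis at (φ, λ) is (−sin λ, cos λ, 0), so ΔE = −sin(116.107°)·516.1 + cos(116.107°)·(-214.6) = -369.01 m.

ΔE = -369 m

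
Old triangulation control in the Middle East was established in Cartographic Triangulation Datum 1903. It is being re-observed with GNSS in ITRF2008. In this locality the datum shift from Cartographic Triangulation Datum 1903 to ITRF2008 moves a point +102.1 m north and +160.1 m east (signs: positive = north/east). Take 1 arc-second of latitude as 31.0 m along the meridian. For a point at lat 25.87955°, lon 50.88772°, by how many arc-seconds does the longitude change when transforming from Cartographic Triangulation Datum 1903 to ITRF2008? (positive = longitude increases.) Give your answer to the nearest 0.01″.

At latitude 25.87955°, cos φ = 0.899714.
1″ of longitude at this latitude = 31.00 × cos φ = 27.8911 m, so Δλ = 160.1 / 27.8911 = 5.740″.

Δλ = 5.74″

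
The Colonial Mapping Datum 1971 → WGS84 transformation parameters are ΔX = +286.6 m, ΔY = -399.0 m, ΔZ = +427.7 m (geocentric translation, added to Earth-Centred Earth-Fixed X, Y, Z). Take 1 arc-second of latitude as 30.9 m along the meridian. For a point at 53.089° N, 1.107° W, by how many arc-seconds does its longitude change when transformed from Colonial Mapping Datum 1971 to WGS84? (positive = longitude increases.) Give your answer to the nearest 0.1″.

Δλ = -21.2″

sin φ = 0.799569, cos φ = 0.600574, sin λ = -0.019320, cos λ = 0.999813.
East component: ΔE = −sin λ·ΔX + cos λ·ΔY = −(-0.019320)(286.6) + (0.999813)(-399.0) = -393.39 m.
1° of latitude spans 3600 × 30.90 = 111240 m; at latitude φ, 1° of longitude spans that × cos φ = 66807.8 m, so Δλ = -393.39 / 66807.8 × 3600 = -21.198″.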